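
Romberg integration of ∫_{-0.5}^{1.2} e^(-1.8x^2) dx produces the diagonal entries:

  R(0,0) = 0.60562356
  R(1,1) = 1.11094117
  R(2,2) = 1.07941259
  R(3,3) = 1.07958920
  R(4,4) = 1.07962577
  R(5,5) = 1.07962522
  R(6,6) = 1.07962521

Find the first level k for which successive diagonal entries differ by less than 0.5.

|R(1,1) − R(0,0)| = 0.50531761 ≥ 0.5
|R(2,2) − R(1,1)| = 0.03152858 < 0.5

k = 2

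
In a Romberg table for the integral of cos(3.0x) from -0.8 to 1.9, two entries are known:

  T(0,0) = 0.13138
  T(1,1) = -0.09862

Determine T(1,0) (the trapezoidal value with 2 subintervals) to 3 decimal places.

-0.041

From T(1,1) = (4·T(1,0) − T(0,0))/3, solve for T(1,0):
4·T(1,0) = 3·(-0.09862) + 0.13138 = -0.16448
T(1,0) = -0.04112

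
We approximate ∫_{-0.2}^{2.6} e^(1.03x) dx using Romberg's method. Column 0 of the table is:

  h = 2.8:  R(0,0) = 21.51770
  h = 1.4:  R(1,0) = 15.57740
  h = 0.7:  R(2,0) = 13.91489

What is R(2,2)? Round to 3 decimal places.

R(1,1) = 15.57740 + (15.57740 − 21.51770)/3 = 13.59730
R(2,1) = (4·13.91489 − 15.57740) / 3 = 13.36072
R(2,2) = 13.36072 + (13.36072 − 13.59730)/15 = 13.34495

13.345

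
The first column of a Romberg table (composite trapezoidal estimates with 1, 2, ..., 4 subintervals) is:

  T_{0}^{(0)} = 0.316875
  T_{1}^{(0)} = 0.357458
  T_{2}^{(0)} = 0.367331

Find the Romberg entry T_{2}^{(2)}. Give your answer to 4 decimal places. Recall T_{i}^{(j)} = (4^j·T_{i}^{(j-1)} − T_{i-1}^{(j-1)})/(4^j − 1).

0.3706

T_{1}^{(1)} = (4·0.357458 − 0.316875) / 3 = 0.370986
T_{2}^{(1)} = 0.367331 + (0.367331 − 0.357458)/3 = 0.370622
T_{2}^{(2)} = 0.370622 + (0.370622 − 0.370986)/15 = 0.370598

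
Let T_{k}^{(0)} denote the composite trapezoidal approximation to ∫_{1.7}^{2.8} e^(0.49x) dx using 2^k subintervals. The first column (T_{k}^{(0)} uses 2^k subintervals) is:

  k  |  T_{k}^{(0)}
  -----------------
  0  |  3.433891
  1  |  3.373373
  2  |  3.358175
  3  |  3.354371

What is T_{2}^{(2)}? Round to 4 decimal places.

Richardson extrapolation on the trapezoidal column (denominator 4−1=3):
T_{1}^{(1)} = 3.373373 + (3.373373 − 3.433891)/3 = 3.353200
T_{2}^{(1)} = (4·3.358175 − 3.373373) / 3 = 3.353109
T_{2}^{(2)} = (16·3.353109 − 3.353200) / 15 = 3.353103

3.3531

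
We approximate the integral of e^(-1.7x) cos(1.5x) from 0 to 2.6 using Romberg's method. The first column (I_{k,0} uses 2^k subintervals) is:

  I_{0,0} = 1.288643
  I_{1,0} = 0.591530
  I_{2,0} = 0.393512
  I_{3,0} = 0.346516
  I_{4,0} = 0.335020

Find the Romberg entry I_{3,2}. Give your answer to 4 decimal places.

I_{2,1} = 0.393512 + (0.393512 − 0.591530)/3 = 0.327506
I_{3,1} = (4·0.346516 − 0.393512) / 3 = 0.330851
I_{3,2} = (16·0.330851 − 0.327506) / 15 = 0.331074

0.3311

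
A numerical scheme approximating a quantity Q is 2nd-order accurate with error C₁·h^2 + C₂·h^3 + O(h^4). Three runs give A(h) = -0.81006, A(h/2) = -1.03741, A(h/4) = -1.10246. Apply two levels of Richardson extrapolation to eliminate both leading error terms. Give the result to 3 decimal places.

First eliminate the h^2 term (factor 2^2 = 4):
  B₁ = (4·(-1.03741) − (-0.81006))/3 = -1.11319
  B₂ = (4·(-1.10246) − (-1.03741))/3 = -1.12414
Then eliminate the h^3 term (factor 2^3 = 8):
  (8·(-1.12414) − (-1.11319))/7 = -1.12570

-1.126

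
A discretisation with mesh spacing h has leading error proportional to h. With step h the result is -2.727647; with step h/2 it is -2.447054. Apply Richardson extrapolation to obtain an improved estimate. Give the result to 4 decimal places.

The leading error scales as h; refining by a factor of 2 reduces it by 2^1 = 2.
Extrapolated value = (2·A(h/2) − A(h)) / (2 − 1)
= (2·(-2.447054) − (-2.727647)) / 1
= -2.166461 / 1 = -2.166461

-2.1665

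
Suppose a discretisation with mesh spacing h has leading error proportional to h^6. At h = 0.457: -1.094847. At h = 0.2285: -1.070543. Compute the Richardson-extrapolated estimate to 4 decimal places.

-1.0702

The leading error scales as h^6; refining by a factor of 2 reduces it by 2^6 = 64.
Extrapolated value = (64·A(h/2) − A(h)) / (64 − 1)
= (64·(-1.070543) − (-1.094847)) / 63
= -67.419905 / 63 = -1.070157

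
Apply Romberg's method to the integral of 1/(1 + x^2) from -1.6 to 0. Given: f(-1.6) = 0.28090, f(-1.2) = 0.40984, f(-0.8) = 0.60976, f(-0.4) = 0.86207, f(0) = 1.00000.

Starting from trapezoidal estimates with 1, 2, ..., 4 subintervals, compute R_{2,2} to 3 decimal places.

R_{0,0} (trapezoid, 1 panel, h=1.6000): 1.02472
R_{1,0} (trapezoid, 2 panels, h=0.8000): 1.00017
R_{2,0} (trapezoid, 4 panels, h=0.4000): 1.00885
R_{1,1} = 1.00017 + (1.00017 − 1.02472)/3 = 0.99199
R_{2,1} = 1.00885 + (1.00885 − 1.00017)/3 = 1.01174
R_{2,2} = 1.01174 + (1.01174 − 0.99199)/15 = 1.01306

1.013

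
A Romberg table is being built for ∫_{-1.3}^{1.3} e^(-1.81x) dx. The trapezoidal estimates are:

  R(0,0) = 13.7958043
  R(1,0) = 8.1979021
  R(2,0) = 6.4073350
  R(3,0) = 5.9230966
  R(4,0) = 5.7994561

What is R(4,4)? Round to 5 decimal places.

5.75801

Richardson extrapolation on the trapezoidal column (denominator 4−1=3):
R(1,1) = 8.1979021 + (8.1979021 − 13.7958043)/3 = 6.3319347
R(2,1) = 6.4073350 + (6.4073350 − 8.1979021)/3 = 5.8104793
R(3,1) = 5.9230966 + (5.9230966 − 6.4073350)/3 = 5.7616838
R(4,1) = 5.7994561 + (5.7994561 − 5.9230966)/3 = 5.7582426
R(2,2) = 5.8104793 + (5.8104793 − 6.3319347)/15 = 5.7757156
R(3,2) = (16·5.7616838 − 5.8104793) / 15 = 5.7584308
R(4,2) = 5.7582426 + (5.7582426 − 5.7616838)/15 = 5.7580132
R(3,3) = (64·5.7584308 − 5.7757156) / 63 = 5.7581564
R(4,3) = (64·5.7580132 − 5.7584308) / 63 = 5.7580066
R(4,4) = (256·5.7580066 − 5.7581564) / 255 = 5.7580060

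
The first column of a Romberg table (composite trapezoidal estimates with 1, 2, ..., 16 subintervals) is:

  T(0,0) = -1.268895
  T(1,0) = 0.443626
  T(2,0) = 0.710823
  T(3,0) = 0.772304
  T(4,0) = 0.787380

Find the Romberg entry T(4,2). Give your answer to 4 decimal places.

Richardson extrapolation on the trapezoidal column (denominator 4−1=3):
T(3,1) = 0.772304 + (0.772304 − 0.710823)/3 = 0.792798
T(4,1) = (4·0.787380 − 0.772304) / 3 = 0.792405
T(4,2) = (16·0.792405 − 0.792798) / 15 = 0.792379

0.7924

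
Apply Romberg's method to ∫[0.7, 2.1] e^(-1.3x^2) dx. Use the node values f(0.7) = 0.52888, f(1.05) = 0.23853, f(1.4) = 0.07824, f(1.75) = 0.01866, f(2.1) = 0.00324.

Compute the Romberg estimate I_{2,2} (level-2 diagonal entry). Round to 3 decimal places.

I_{0,0} (trapezoid, 1 panel, h=1.4000): 0.37248
I_{1,0} (trapezoid, 2 panels, h=0.7000): 0.24101
I_{2,0} (trapezoid, 4 panels, h=0.3500): 0.21052
I_{1,1} = 0.24101 + (0.24101 − 0.37248)/3 = 0.19719
I_{2,1} = 0.21052 + (0.21052 − 0.24101)/3 = 0.20036
I_{2,2} = 0.20036 + (0.20036 − 0.19719)/15 = 0.20057

0.201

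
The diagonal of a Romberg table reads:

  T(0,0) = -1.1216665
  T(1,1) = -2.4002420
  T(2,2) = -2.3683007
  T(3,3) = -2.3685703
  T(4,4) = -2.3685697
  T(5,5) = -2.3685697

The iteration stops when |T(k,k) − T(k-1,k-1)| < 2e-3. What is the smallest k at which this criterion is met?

k = 3

|T(1,1) − T(0,0)| = 1.2785755 ≥ 2e-3
|T(2,2) − T(1,1)| = 0.0319413 ≥ 2e-3
|T(3,3) − T(2,2)| = 0.0002696 < 2e-3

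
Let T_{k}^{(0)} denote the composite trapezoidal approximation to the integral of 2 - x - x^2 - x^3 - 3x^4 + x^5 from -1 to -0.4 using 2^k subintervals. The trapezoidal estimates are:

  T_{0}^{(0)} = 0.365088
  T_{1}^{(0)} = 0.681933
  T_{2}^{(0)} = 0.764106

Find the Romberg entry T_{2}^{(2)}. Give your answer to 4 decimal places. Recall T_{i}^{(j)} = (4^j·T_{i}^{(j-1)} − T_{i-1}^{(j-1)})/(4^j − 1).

0.7918

Richardson extrapolation on the trapezoidal column (denominator 4−1=3):
T_{1}^{(1)} = (4·0.681933 − 0.365088) / 3 = 0.787548
T_{2}^{(1)} = (4·0.764106 − 0.681933) / 3 = 0.791497
T_{2}^{(2)} = (16·0.791497 − 0.787548) / 15 = 0.791760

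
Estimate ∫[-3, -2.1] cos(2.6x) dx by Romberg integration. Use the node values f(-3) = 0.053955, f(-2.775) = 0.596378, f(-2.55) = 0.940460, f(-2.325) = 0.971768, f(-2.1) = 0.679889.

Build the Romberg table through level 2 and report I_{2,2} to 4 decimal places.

0.6660

I_{0,0} (trapezoid, 1 panel, h=0.9000): 0.330230
I_{1,0} (trapezoid, 2 panels, h=0.4500): 0.588322
I_{2,0} (trapezoid, 4 panels, h=0.2250): 0.646994
I_{1,1} = 0.588322 + (0.588322 − 0.330230)/3 = 0.674353
I_{2,1} = 0.646994 + (0.646994 − 0.588322)/3 = 0.666551
I_{2,2} = 0.666551 + (0.666551 − 0.674353)/15 = 0.666031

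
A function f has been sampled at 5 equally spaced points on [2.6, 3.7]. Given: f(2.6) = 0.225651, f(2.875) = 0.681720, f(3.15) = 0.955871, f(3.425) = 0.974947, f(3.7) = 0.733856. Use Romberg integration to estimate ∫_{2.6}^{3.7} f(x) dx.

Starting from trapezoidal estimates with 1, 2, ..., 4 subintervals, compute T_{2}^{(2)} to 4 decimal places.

0.8702

T_{0}^{(0)} (trapezoid, 1 panel, h=1.1000): 0.527729
T_{1}^{(0)} (trapezoid, 2 panels, h=0.5500): 0.789593
T_{2}^{(0)} (trapezoid, 4 panels, h=0.2750): 0.850380
T_{1}^{(1)} = 0.789593 + (0.789593 − 0.527729)/3 = 0.876881
T_{2}^{(1)} = 0.850380 + (0.850380 − 0.789593)/3 = 0.870642
T_{2}^{(2)} = 0.870642 + (0.870642 − 0.876881)/15 = 0.870226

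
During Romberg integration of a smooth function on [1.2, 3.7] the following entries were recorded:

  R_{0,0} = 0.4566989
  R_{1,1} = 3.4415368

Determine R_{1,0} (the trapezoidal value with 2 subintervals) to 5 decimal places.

From R_{1,1} = (4·R_{1,0} − R_{0,0})/3, solve for R_{1,0}:
4·R_{1,0} = 3·3.4415368 + 0.4566989 = 10.7813093
R_{1,0} = 2.6953273

2.69533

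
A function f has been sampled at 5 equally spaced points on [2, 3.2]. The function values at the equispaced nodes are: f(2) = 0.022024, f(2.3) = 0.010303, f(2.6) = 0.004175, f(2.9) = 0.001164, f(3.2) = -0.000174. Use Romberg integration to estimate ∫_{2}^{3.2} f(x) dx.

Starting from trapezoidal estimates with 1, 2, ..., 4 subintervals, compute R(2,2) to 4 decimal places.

0.0076

R(0,0) (trapezoid, 1 panel, h=1.2000): 0.013110
R(1,0) (trapezoid, 2 panels, h=0.6000): 0.009060
R(2,0) (trapezoid, 4 panels, h=0.3000): 0.007970
R(1,1) = 0.009060 + (0.009060 − 0.013110)/3 = 0.007710
R(2,1) = 0.007970 + (0.007970 − 0.009060)/3 = 0.007607
R(2,2) = 0.007607 + (0.007607 − 0.007710)/15 = 0.007600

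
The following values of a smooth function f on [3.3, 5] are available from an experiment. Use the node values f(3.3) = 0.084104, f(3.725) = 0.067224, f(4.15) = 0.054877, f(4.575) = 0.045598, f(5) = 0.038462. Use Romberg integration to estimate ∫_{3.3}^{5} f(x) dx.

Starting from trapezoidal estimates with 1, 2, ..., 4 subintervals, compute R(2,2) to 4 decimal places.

R(0,0) (trapezoid, 1 panel, h=1.7000): 0.104181
R(1,0) (trapezoid, 2 panels, h=0.8500): 0.098736
R(2,0) (trapezoid, 4 panels, h=0.4250): 0.097317
R(1,1) = 0.098736 + (0.098736 − 0.104181)/3 = 0.096921
R(2,1) = 0.097317 + (0.097317 − 0.098736)/3 = 0.096844
R(2,2) = 0.096844 + (0.096844 − 0.096921)/15 = 0.096839

0.0968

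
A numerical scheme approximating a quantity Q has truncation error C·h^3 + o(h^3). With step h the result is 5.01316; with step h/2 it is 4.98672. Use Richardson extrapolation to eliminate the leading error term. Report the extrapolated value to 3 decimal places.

The leading error scales as h^3; refining by a factor of 2 reduces it by 2^3 = 8.
Extrapolated value = (8·A(h/2) − A(h)) / (8 − 1)
= (8·4.98672 − 5.01316) / 7
= 34.88060 / 7 = 4.98294

4.983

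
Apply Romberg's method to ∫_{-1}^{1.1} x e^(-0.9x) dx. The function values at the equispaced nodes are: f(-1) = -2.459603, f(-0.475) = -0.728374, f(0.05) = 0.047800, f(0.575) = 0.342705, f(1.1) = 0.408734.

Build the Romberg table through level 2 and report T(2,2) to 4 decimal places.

T(0,0) (trapezoid, 1 panel, h=2.1000): -2.153412
T(1,0) (trapezoid, 2 panels, h=1.0500): -1.026516
T(2,0) (trapezoid, 4 panels, h=0.5250): -0.715734
T(1,1) = -1.026516 + (-1.026516 − (-2.153412))/3 = -0.650884
T(2,1) = -0.715734 + (-0.715734 − (-1.026516))/3 = -0.612140
T(2,2) = -0.612140 + (-0.612140 − (-0.650884))/15 = -0.609557

-0.6096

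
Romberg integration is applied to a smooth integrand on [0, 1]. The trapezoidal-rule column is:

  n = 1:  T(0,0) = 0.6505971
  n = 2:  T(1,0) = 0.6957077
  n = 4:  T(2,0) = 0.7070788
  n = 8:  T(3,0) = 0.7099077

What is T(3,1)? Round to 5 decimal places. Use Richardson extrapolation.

Richardson extrapolation on the trapezoidal column (denominator 4−1=3):
T(3,1) = 0.7099077 + (0.7099077 − 0.7070788)/3 = 0.7108507

0.71085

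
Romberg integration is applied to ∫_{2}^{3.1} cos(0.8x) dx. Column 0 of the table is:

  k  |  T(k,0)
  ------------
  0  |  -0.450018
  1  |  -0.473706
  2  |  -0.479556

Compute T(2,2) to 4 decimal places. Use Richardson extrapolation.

-0.4815

Richardson extrapolation on the trapezoidal column (denominator 4−1=3):
T(1,1) = (4·(-0.473706) − (-0.450018)) / 3 = -0.481602
T(2,1) = -0.479556 + (-0.479556 − (-0.473706))/3 = -0.481506
T(2,2) = (16·(-0.481506) − (-0.481602)) / 15 = -0.481500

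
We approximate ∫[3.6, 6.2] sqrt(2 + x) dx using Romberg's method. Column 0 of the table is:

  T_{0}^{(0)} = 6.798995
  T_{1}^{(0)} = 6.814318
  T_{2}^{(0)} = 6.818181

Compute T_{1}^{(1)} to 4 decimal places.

T_{1}^{(1)} = 6.814318 + (6.814318 − 6.798995)/3 = 6.819426
(Column j=1 coincides with Simpson's rule on the same nodes.)

6.8194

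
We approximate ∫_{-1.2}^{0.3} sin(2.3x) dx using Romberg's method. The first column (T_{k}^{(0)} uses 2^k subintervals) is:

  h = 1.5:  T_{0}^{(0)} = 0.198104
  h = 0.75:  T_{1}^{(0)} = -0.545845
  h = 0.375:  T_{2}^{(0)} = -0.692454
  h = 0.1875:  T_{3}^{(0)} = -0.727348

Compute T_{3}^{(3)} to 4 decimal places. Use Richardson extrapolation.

T_{1}^{(1)} = (4·(-0.545845) − 0.198104) / 3 = -0.793828
T_{2}^{(1)} = (4·(-0.692454) − (-0.545845)) / 3 = -0.741324
T_{3}^{(1)} = -0.727348 + (-0.727348 − (-0.692454))/3 = -0.738979
T_{2}^{(2)} = -0.741324 + (-0.741324 − (-0.793828))/15 = -0.737824
T_{3}^{(2)} = (16·(-0.738979) − (-0.741324)) / 15 = -0.738823
T_{3}^{(3)} = (64·(-0.738823) − (-0.737824)) / 63 = -0.738839

-0.7388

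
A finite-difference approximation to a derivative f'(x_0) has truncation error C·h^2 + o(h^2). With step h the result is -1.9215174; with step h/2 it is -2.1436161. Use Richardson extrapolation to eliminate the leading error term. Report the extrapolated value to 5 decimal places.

Extrapolated value = (4·A(h/2) − A(h)) / (4 − 1)
= (4·(-2.1436161) − (-1.9215174)) / 3
= -6.6529470 / 3 = -2.2176490

-2.21765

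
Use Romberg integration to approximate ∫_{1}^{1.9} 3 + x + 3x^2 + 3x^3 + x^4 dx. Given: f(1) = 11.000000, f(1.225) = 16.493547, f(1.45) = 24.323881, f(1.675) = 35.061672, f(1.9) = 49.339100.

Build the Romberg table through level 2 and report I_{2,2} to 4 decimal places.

I_{0,0} (trapezoid, 1 panel, h=0.9000): 27.152595
I_{1,0} (trapezoid, 2 panels, h=0.4500): 24.522044
I_{2,0} (trapezoid, 4 panels, h=0.2250): 23.860946
I_{1,1} = 24.522044 + (24.522044 − 27.152595)/3 = 23.645194
I_{2,1} = 23.860946 + (23.860946 − 24.522044)/3 = 23.640580
I_{2,2} = 23.640580 + (23.640580 − 23.645194)/15 = 23.640272

23.6403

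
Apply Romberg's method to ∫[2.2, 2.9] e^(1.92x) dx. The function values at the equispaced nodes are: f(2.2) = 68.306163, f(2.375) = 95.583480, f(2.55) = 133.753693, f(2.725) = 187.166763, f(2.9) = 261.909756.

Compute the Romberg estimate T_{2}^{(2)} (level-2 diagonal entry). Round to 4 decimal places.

100.8355

T_{0}^{(0)} (trapezoid, 1 panel, h=0.7000): 115.575572
T_{1}^{(0)} (trapezoid, 2 panels, h=0.3500): 104.601578
T_{2}^{(0)} (trapezoid, 4 panels, h=0.1750): 101.782082
T_{1}^{(1)} = 104.601578 + (104.601578 − 115.575572)/3 = 100.943580
T_{2}^{(1)} = 101.782082 + (101.782082 − 104.601578)/3 = 100.842250
T_{2}^{(2)} = 100.842250 + (100.842250 − 100.943580)/15 = 100.835495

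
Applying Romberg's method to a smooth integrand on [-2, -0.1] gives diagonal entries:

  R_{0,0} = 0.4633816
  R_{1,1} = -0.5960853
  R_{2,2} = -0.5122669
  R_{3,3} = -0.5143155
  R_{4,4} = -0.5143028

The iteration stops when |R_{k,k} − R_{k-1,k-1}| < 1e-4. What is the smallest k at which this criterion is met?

k = 4

|R_{1,1} − R_{0,0}| = 1.0594669 ≥ 1e-4
|R_{2,2} − R_{1,1}| = 0.0838184 ≥ 1e-4
|R_{3,3} − R_{2,2}| = 0.0020486 ≥ 1e-4
|R_{4,4} − R_{3,3}| = 0.0000127 < 1e-4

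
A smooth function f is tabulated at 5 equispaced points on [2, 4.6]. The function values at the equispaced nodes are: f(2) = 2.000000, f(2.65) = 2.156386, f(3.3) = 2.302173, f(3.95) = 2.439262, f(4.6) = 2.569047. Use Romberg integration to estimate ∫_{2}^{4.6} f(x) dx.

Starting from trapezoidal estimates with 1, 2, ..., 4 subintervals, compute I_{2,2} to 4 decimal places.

I_{0,0} (trapezoid, 1 panel, h=2.6000): 5.939761
I_{1,0} (trapezoid, 2 panels, h=1.3000): 5.962705
I_{2,0} (trapezoid, 4 panels, h=0.6500): 5.968524
I_{1,1} = 5.962705 + (5.962705 − 5.939761)/3 = 5.970353
I_{2,1} = 5.968524 + (5.968524 − 5.962705)/3 = 5.970464
I_{2,2} = 5.970464 + (5.970464 − 5.970353)/15 = 5.970471

5.9705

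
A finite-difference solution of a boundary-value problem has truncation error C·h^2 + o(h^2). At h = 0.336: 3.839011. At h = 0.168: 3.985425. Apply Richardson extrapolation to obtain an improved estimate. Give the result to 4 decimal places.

4.0342

The leading error scales as h^2; refining by a factor of 2 reduces it by 2^2 = 4.
Extrapolated value = (4·A(h/2) − A(h)) / (4 − 1)
= (4·3.985425 − 3.839011) / 3
= 12.102689 / 3 = 4.034230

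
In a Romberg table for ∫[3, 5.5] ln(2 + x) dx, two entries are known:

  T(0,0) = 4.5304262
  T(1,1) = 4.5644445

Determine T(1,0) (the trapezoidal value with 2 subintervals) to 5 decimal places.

4.55594

From T(1,1) = (4·T(1,0) − T(0,0))/3, solve for T(1,0):
4·T(1,0) = 3·4.5644445 + 4.5304262 = 18.2237597
T(1,0) = 4.5559399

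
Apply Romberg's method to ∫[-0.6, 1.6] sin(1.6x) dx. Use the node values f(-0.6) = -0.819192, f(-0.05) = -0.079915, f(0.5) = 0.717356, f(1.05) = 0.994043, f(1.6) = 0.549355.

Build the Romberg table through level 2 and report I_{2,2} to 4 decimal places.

I_{0,0} (trapezoid, 1 panel, h=2.2000): -0.296821
I_{1,0} (trapezoid, 2 panels, h=1.1000): 0.640681
I_{2,0} (trapezoid, 4 panels, h=0.5500): 0.823111
I_{1,1} = 0.640681 + (0.640681 − (-0.296821))/3 = 0.953182
I_{2,1} = 0.823111 + (0.823111 − 0.640681)/3 = 0.883921
I_{2,2} = 0.883921 + (0.883921 − 0.953182)/15 = 0.879304

0.8793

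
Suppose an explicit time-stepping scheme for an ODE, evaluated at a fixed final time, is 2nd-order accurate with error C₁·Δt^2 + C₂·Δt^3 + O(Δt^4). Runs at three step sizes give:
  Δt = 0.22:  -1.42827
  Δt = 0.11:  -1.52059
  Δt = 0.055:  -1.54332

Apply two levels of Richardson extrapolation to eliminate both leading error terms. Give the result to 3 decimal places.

-1.551

First eliminate the Δt^2 term (factor 2^2 = 4):
  B₁ = (4·(-1.52059) − (-1.42827))/3 = -1.55136
  B₂ = (4·(-1.54332) − (-1.52059))/3 = -1.55090
Then eliminate the Δt^3 term (factor 2^3 = 8):
  (8·(-1.55090) − (-1.55136))/7 = -1.55083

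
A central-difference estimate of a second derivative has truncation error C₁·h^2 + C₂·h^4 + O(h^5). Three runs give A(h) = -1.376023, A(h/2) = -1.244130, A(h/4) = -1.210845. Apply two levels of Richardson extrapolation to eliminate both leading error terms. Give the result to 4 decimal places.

First eliminate the h^2 term (factor 2^2 = 4):
  B₁ = (4·(-1.244130) − (-1.376023))/3 = -1.200166
  B₂ = (4·(-1.210845) − (-1.244130))/3 = -1.199750
Then eliminate the h^4 term (factor 2^4 = 16):
  (16·(-1.199750) − (-1.200166))/15 = -1.199722

-1.1997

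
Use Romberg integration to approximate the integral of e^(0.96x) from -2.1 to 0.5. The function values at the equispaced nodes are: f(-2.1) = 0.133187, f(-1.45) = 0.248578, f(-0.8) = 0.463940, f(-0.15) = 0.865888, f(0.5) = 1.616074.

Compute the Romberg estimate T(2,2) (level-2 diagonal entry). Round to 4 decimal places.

1.5448

T(0,0) (trapezoid, 1 panel, h=2.6000): 2.274039
T(1,0) (trapezoid, 2 panels, h=1.3000): 1.740142
T(2,0) (trapezoid, 4 panels, h=0.6500): 1.594474
T(1,1) = 1.740142 + (1.740142 − 2.274039)/3 = 1.562176
T(2,1) = 1.594474 + (1.594474 − 1.740142)/3 = 1.545918
T(2,2) = 1.545918 + (1.545918 − 1.562176)/15 = 1.544834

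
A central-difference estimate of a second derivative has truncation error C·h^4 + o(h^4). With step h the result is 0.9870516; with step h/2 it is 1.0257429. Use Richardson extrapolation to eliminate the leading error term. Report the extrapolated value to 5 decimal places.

1.02832

Extrapolated value = (16·A(h/2) − A(h)) / (16 − 1)
= (16·1.0257429 − 0.9870516) / 15
= 15.4248348 / 15 = 1.0283223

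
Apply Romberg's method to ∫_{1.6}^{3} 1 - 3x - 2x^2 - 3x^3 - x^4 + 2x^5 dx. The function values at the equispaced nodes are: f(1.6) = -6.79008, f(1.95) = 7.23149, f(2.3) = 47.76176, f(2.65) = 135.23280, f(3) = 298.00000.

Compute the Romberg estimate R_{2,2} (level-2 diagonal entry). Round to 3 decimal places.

R_{0,0} (trapezoid, 1 panel, h=1.4000): 203.84694
R_{1,0} (trapezoid, 2 panels, h=0.7000): 135.35670
R_{2,0} (trapezoid, 4 panels, h=0.3500): 117.54085
R_{1,1} = 135.35670 + (135.35670 − 203.84694)/3 = 112.52662
R_{2,1} = 117.54085 + (117.54085 − 135.35670)/3 = 111.60223
R_{2,2} = 111.60223 + (111.60223 − 112.52662)/15 = 111.54060

111.541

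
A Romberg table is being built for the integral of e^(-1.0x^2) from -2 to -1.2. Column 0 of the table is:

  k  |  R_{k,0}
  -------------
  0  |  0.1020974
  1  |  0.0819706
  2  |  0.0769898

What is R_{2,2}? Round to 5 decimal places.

0.07533

R_{1,1} = 0.0819706 + (0.0819706 − 0.1020974)/3 = 0.0752617
R_{2,1} = (4·0.0769898 − 0.0819706) / 3 = 0.0753295
R_{2,2} = (16·0.0753295 − 0.0752617) / 15 = 0.0753340
(Column j=1 coincides with Simpson's rule on the same nodes.)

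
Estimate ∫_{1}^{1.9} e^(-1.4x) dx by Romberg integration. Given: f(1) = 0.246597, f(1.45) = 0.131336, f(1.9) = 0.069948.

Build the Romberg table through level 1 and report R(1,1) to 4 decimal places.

0.1263

R(0,0) (trapezoid, 1 panel, h=0.9000): 0.142445
R(1,0) (trapezoid, 2 panels, h=0.4500): 0.130324
R(1,1) = 0.130324 + (0.130324 − 0.142445)/3 = 0.126284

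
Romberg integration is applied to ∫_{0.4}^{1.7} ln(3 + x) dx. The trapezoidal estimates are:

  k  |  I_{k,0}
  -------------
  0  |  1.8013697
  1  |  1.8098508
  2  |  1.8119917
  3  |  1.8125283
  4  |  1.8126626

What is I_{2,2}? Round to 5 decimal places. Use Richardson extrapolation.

Richardson extrapolation on the trapezoidal column (denominator 4−1=3):
I_{1,1} = 1.8098508 + (1.8098508 − 1.8013697)/3 = 1.8126778
I_{2,1} = 1.8119917 + (1.8119917 − 1.8098508)/3 = 1.8127053
I_{2,2} = 1.8127053 + (1.8127053 − 1.8126778)/15 = 1.8127071

1.81271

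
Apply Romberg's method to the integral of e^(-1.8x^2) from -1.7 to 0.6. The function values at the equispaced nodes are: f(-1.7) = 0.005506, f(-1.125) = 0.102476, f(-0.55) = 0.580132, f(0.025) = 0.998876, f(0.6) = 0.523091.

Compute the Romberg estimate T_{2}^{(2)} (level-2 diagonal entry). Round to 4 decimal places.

T_{0}^{(0)} (trapezoid, 1 panel, h=2.3000): 0.607887
T_{1}^{(0)} (trapezoid, 2 panels, h=1.1500): 0.971095
T_{2}^{(0)} (trapezoid, 4 panels, h=0.5750): 1.118825
T_{1}^{(1)} = 0.971095 + (0.971095 − 0.607887)/3 = 1.092164
T_{2}^{(1)} = 1.118825 + (1.118825 − 0.971095)/3 = 1.168068
T_{2}^{(2)} = 1.168068 + (1.168068 − 1.092164)/15 = 1.173128

1.1731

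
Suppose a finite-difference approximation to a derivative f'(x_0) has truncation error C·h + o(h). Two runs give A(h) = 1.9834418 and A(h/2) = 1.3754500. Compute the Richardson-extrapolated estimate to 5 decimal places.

The leading error scales as h; refining by a factor of 2 reduces it by 2^1 = 2.
Extrapolated value = (2·A(h/2) − A(h)) / (2 − 1)
= (2·1.3754500 − 1.9834418) / 1
= 0.7674582 / 1 = 0.7674582

0.76746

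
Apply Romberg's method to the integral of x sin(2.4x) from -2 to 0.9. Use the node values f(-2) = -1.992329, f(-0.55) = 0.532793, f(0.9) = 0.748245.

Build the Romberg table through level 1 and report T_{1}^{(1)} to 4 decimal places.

T_{0}^{(0)} (trapezoid, 1 panel, h=2.9000): -1.803922
T_{1}^{(0)} (trapezoid, 2 panels, h=1.4500): -0.129411
T_{1}^{(1)} = -0.129411 + (-0.129411 − (-1.803922))/3 = 0.428759

0.4288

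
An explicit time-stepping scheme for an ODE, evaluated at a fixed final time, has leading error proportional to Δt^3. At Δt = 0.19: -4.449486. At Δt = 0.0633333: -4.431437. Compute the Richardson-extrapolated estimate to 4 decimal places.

-4.4307

The leading error scales as Δt^3; refining by a factor of 3 reduces it by 3^3 = 27.
Extrapolated value = (27·A(Δt/3) − A(Δt)) / (27 − 1)
= (27·(-4.431437) − (-4.449486)) / 26
= -115.199313 / 26 = -4.430743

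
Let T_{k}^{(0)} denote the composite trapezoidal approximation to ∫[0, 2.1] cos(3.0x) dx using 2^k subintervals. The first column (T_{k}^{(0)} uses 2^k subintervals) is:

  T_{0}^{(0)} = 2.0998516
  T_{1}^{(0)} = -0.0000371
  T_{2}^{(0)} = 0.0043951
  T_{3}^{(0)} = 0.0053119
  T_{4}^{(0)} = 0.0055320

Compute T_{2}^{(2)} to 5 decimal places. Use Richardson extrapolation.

0.05293

Richardson extrapolation on the trapezoidal column (denominator 4−1=3):
T_{1}^{(1)} = -0.0000371 + (-0.0000371 − 2.0998516)/3 = -0.7000000
T_{2}^{(1)} = (4·0.0043951 − (-0.0000371)) / 3 = 0.0058725
T_{2}^{(2)} = (16·0.0058725 − (-0.7000000)) / 15 = 0.0529307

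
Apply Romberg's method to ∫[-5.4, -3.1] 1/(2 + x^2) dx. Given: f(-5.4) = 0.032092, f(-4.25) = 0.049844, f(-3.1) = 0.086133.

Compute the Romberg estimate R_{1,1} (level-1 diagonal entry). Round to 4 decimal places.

R_{0,0} (trapezoid, 1 panel, h=2.3000): 0.135959
R_{1,0} (trapezoid, 2 panels, h=1.1500): 0.125300
R_{1,1} = 0.125300 + (0.125300 − 0.135959)/3 = 0.121747

0.1217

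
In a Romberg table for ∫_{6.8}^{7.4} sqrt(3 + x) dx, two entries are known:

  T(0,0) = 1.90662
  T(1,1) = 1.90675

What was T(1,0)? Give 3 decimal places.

1.907

From T(1,1) = (4·T(1,0) − T(0,0))/3, solve for T(1,0):
4·T(1,0) = 3·1.90675 + 1.90662 = 7.62687
T(1,0) = 1.90672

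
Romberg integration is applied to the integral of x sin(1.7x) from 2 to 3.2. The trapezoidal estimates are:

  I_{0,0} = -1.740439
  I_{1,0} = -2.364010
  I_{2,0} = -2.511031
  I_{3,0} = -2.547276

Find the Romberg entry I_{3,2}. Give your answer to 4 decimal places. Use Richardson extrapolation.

Richardson extrapolation on the trapezoidal column (denominator 4−1=3):
I_{2,1} = (4·(-2.511031) − (-2.364010)) / 3 = -2.560038
I_{3,1} = (4·(-2.547276) − (-2.511031)) / 3 = -2.559358
I_{3,2} = (16·(-2.559358) − (-2.560038)) / 15 = -2.559313

-2.5593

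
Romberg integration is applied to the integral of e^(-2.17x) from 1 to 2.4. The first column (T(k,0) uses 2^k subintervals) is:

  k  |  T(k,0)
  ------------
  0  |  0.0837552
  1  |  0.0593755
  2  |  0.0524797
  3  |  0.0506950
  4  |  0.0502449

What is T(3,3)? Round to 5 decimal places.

T(1,1) = (4·0.0593755 − 0.0837552) / 3 = 0.0512489
T(2,1) = (4·0.0524797 − 0.0593755) / 3 = 0.0501811
T(3,1) = 0.0506950 + (0.0506950 − 0.0524797)/3 = 0.0501001
T(2,2) = 0.0501811 + (0.0501811 − 0.0512489)/15 = 0.0501099
T(3,2) = (16·0.0501001 − 0.0501811) / 15 = 0.0500947
T(3,3) = (64·0.0500947 − 0.0501099) / 63 = 0.0500945

0.05009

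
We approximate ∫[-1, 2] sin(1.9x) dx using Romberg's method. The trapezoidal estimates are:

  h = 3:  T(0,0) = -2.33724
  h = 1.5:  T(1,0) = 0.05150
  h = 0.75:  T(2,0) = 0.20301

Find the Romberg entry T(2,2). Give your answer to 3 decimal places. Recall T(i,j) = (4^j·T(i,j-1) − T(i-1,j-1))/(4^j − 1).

0.214

T(1,1) = 0.05150 + (0.05150 − (-2.33724))/3 = 0.84775
T(2,1) = 0.20301 + (0.20301 − 0.05150)/3 = 0.25351
T(2,2) = (16·0.25351 − 0.84775) / 15 = 0.21389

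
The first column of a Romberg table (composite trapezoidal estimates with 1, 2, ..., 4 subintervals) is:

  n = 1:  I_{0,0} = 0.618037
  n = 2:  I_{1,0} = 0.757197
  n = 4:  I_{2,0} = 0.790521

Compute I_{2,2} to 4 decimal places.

I_{1,1} = 0.757197 + (0.757197 − 0.618037)/3 = 0.803584
I_{2,1} = (4·0.790521 − 0.757197) / 3 = 0.801629
I_{2,2} = (16·0.801629 − 0.803584) / 15 = 0.801499

0.8015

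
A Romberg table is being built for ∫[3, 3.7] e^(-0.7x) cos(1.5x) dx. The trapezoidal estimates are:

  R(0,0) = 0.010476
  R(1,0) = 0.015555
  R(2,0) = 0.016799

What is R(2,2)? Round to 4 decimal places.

0.0172

Richardson extrapolation on the trapezoidal column (denominator 4−1=3):
R(1,1) = 0.015555 + (0.015555 − 0.010476)/3 = 0.017248
R(2,1) = 0.016799 + (0.016799 − 0.015555)/3 = 0.017214
R(2,2) = 0.017214 + (0.017214 − 0.017248)/15 = 0.017212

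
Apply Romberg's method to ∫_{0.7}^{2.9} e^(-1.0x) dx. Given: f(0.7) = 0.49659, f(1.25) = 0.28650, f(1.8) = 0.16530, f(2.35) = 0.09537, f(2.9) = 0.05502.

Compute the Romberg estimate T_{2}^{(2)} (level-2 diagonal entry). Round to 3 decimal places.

0.442

T_{0}^{(0)} (trapezoid, 1 panel, h=2.2000): 0.60677
T_{1}^{(0)} (trapezoid, 2 panels, h=1.1000): 0.48522
T_{2}^{(0)} (trapezoid, 4 panels, h=0.5500): 0.45264
T_{1}^{(1)} = 0.48522 + (0.48522 − 0.60677)/3 = 0.44470
T_{2}^{(1)} = 0.45264 + (0.45264 − 0.48522)/3 = 0.44178
T_{2}^{(2)} = 0.44178 + (0.44178 − 0.44470)/15 = 0.44159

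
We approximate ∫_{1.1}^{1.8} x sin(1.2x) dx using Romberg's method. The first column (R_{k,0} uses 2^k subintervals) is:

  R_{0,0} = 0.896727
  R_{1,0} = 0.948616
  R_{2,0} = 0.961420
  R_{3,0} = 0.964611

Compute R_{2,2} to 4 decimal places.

Richardson extrapolation on the trapezoidal column (denominator 4−1=3):
R_{1,1} = 0.948616 + (0.948616 − 0.896727)/3 = 0.965912
R_{2,1} = 0.961420 + (0.961420 − 0.948616)/3 = 0.965688
R_{2,2} = 0.965688 + (0.965688 − 0.965912)/15 = 0.965673

0.9657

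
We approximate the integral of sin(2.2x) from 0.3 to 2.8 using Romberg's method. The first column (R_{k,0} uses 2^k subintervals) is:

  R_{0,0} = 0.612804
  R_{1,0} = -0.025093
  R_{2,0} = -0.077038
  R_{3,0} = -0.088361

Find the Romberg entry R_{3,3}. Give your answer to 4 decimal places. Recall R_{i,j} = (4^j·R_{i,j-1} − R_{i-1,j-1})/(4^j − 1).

R_{1,1} = -0.025093 + (-0.025093 − 0.612804)/3 = -0.237725
R_{2,1} = -0.077038 + (-0.077038 − (-0.025093))/3 = -0.094353
R_{3,1} = -0.088361 + (-0.088361 − (-0.077038))/3 = -0.092135
R_{2,2} = (16·(-0.094353) − (-0.237725)) / 15 = -0.084795
R_{3,2} = -0.092135 + (-0.092135 − (-0.094353))/15 = -0.091987
R_{3,3} = -0.091987 + (-0.091987 − (-0.084795))/63 = -0.092101

-0.0921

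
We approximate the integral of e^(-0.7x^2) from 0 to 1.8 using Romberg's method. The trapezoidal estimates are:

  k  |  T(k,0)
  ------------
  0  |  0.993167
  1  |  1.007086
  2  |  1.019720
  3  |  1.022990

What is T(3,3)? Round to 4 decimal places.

1.0241

Richardson extrapolation on the trapezoidal column (denominator 4−1=3):
T(1,1) = 1.007086 + (1.007086 − 0.993167)/3 = 1.011726
T(2,1) = (4·1.019720 − 1.007086) / 3 = 1.023931
T(3,1) = 1.022990 + (1.022990 − 1.019720)/3 = 1.024080
T(2,2) = (16·1.023931 − 1.011726) / 15 = 1.024745
T(3,2) = 1.024080 + (1.024080 − 1.023931)/15 = 1.024090
T(3,3) = 1.024090 + (1.024090 − 1.024745)/63 = 1.024080
(Column j=1 coincides with Simpson's rule on the same nodes.)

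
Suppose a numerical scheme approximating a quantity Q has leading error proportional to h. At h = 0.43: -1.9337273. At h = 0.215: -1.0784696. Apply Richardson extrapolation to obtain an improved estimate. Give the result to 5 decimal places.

-0.22321

The leading error scales as h; refining by a factor of 2 reduces it by 2^1 = 2.
Extrapolated value = (2·A(h/2) − A(h)) / (2 − 1)
= (2·(-1.0784696) − (-1.9337273)) / 1
= -0.2232119 / 1 = -0.2232119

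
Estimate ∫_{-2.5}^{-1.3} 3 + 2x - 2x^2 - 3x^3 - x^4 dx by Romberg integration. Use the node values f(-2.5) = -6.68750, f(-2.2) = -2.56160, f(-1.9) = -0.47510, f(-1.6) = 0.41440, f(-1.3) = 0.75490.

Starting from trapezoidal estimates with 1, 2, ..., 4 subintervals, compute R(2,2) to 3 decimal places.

-1.546

R(0,0) (trapezoid, 1 panel, h=1.2000): -3.55956
R(1,0) (trapezoid, 2 panels, h=0.6000): -2.06484
R(2,0) (trapezoid, 4 panels, h=0.3000): -1.67658
R(1,1) = -2.06484 + (-2.06484 − (-3.55956))/3 = -1.56660
R(2,1) = -1.67658 + (-1.67658 − (-2.06484))/3 = -1.54716
R(2,2) = -1.54716 + (-1.54716 − (-1.56660))/15 = -1.54586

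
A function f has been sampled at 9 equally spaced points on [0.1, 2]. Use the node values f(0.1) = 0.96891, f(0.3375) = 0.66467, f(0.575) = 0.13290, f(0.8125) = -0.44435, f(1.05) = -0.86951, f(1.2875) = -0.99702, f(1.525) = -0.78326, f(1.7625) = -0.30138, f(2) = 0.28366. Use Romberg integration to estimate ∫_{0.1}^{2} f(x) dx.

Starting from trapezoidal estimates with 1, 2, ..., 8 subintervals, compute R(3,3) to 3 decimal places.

-0.483

R(0,0) (trapezoid, 1 panel, h=1.9000): 1.18994
R(1,0) (trapezoid, 2 panels, h=0.9500): -0.23106
R(2,0) (trapezoid, 4 panels, h=0.4750): -0.42445
R(3,0) (trapezoid, 8 panels, h=0.2375): -0.46827
R(1,1) = -0.23106 + (-0.23106 − 1.18994)/3 = -0.70473
R(2,1) = -0.42445 + (-0.42445 − (-0.23106))/3 = -0.48891
R(3,1) = -0.46827 + (-0.46827 − (-0.42445))/3 = -0.48288
R(2,2) = -0.48891 + (-0.48891 − (-0.70473))/15 = -0.47452
R(3,2) = -0.48288 + (-0.48288 − (-0.48891))/15 = -0.48248
R(3,3) = -0.48248 + (-0.48248 − (-0.47452))/63 = -0.48261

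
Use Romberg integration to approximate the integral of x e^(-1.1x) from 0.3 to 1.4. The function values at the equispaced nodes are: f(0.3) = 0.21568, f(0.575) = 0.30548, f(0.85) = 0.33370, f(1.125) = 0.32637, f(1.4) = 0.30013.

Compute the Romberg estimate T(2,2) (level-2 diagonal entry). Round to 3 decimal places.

T(0,0) (trapezoid, 1 panel, h=1.1000): 0.28370
T(1,0) (trapezoid, 2 panels, h=0.5500): 0.32538
T(2,0) (trapezoid, 4 panels, h=0.2750): 0.33645
T(1,1) = 0.32538 + (0.32538 − 0.28370)/3 = 0.33927
T(2,1) = 0.33645 + (0.33645 − 0.32538)/3 = 0.34014
T(2,2) = 0.34014 + (0.34014 − 0.33927)/15 = 0.34020

0.340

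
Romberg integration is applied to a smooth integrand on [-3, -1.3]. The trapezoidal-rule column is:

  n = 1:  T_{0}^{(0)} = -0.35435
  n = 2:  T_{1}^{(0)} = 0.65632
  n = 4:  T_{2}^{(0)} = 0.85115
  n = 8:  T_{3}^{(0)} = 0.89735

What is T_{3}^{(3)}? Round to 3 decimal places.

T_{1}^{(1)} = 0.65632 + (0.65632 − (-0.35435))/3 = 0.99321
T_{2}^{(1)} = (4·0.85115 − 0.65632) / 3 = 0.91609
T_{3}^{(1)} = (4·0.89735 − 0.85115) / 3 = 0.91275
T_{2}^{(2)} = (16·0.91609 − 0.99321) / 15 = 0.91095
T_{3}^{(2)} = 0.91275 + (0.91275 − 0.91609)/15 = 0.91253
T_{3}^{(3)} = (64·0.91253 − 0.91095) / 63 = 0.91256

0.913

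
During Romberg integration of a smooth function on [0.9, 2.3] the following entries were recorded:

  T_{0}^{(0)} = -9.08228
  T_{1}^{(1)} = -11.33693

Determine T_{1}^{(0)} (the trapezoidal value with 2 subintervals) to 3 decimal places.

From T_{1}^{(1)} = (4·T_{1}^{(0)} − T_{0}^{(0)})/3, solve for T_{1}^{(0)}:
4·T_{1}^{(0)} = 3·(-11.33693) + (-9.08228) = -43.09307
T_{1}^{(0)} = -10.77327

-10.773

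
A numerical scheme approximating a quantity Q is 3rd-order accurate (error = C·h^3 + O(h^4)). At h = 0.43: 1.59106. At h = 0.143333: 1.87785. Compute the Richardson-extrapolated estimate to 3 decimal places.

1.889

Extrapolated value = (27·A(h/3) − A(h)) / (27 − 1)
= (27·1.87785 − 1.59106) / 26
= 49.11089 / 26 = 1.88888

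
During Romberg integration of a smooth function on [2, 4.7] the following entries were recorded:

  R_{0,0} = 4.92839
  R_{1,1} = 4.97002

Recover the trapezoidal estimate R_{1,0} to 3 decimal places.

From R_{1,1} = (4·R_{1,0} − R_{0,0})/3, solve for R_{1,0}:
4·R_{1,0} = 3·4.97002 + 4.92839 = 19.83845
R_{1,0} = 4.95961

4.960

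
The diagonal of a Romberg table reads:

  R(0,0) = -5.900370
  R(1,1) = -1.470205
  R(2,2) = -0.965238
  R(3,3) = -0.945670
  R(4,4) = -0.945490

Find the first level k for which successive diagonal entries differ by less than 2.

k = 2

|R(1,1) − R(0,0)| = 4.430165 ≥ 2
|R(2,2) − R(1,1)| = 0.504967 < 2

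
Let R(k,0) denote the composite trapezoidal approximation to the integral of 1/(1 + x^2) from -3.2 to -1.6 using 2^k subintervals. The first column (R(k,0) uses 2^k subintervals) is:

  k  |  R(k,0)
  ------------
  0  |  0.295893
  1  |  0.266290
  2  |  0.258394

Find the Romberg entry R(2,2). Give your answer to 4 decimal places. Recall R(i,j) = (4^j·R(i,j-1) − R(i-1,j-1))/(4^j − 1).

R(1,1) = (4·0.266290 − 0.295893) / 3 = 0.256422
R(2,1) = (4·0.258394 − 0.266290) / 3 = 0.255762
R(2,2) = 0.255762 + (0.255762 − 0.256422)/15 = 0.255718

0.2557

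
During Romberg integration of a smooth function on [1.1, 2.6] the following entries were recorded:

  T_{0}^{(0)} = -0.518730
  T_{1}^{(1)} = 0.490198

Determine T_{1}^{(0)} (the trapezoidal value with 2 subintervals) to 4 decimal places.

From T_{1}^{(1)} = (4·T_{1}^{(0)} − T_{0}^{(0)})/3, solve for T_{1}^{(0)}:
4·T_{1}^{(0)} = 3·0.490198 + (-0.518730) = 0.951864
T_{1}^{(0)} = 0.237966

0.2380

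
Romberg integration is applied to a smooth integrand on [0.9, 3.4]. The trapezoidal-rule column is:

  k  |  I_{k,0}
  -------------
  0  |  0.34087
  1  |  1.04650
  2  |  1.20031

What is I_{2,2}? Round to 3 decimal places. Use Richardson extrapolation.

Richardson extrapolation on the trapezoidal column (denominator 4−1=3):
I_{1,1} = 1.04650 + (1.04650 − 0.34087)/3 = 1.28171
I_{2,1} = (4·1.20031 − 1.04650) / 3 = 1.25158
I_{2,2} = 1.25158 + (1.25158 − 1.28171)/15 = 1.24957

1.250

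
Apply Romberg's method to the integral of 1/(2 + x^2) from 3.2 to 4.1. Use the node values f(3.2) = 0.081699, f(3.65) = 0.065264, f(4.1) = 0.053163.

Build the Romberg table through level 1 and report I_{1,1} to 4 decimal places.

0.0594

I_{0,0} (trapezoid, 1 panel, h=0.9000): 0.060688
I_{1,0} (trapezoid, 2 panels, h=0.4500): 0.059713
I_{1,1} = 0.059713 + (0.059713 − 0.060688)/3 = 0.059388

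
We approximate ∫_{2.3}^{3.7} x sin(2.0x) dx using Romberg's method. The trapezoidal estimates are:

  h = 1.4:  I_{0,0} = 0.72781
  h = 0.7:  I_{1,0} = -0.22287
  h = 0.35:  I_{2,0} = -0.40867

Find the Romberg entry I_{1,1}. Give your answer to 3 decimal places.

-0.540

I_{1,1} = (4·(-0.22287) − 0.72781) / 3 = -0.53976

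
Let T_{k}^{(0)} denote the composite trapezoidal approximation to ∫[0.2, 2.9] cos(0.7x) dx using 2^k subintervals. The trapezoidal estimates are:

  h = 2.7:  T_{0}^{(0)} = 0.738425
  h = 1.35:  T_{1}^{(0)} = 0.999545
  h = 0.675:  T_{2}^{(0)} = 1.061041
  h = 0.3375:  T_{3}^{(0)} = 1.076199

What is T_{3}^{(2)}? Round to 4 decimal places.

1.0812

Richardson extrapolation on the trapezoidal column (denominator 4−1=3):
T_{2}^{(1)} = (4·1.061041 − 0.999545) / 3 = 1.081540
T_{3}^{(1)} = 1.076199 + (1.076199 − 1.061041)/3 = 1.081252
T_{3}^{(2)} = 1.081252 + (1.081252 − 1.081540)/15 = 1.081233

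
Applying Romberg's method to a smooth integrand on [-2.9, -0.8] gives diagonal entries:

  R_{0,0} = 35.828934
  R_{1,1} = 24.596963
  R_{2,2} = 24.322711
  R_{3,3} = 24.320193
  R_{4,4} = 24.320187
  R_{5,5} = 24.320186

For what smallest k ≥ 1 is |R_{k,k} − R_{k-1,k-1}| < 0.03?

|R_{1,1} − R_{0,0}| = 11.231971 ≥ 0.03
|R_{2,2} − R_{1,1}| = 0.274252 ≥ 0.03
|R_{3,3} − R_{2,2}| = 0.002518 < 0.03

k = 3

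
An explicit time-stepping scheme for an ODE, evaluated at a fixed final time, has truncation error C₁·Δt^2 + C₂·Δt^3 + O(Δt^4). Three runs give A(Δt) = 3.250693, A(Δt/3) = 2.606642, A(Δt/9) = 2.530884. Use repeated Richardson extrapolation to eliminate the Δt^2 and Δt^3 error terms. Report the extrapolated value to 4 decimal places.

2.5212

First eliminate the Δt^2 term (factor 3^2 = 9):
  B₁ = (9·2.606642 − 3.250693)/8 = 2.526136
  B₂ = (9·2.530884 − 2.606642)/8 = 2.521414
Then eliminate the Δt^3 term (factor 3^3 = 27):
  (27·2.521414 − 2.526136)/26 = 2.521232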